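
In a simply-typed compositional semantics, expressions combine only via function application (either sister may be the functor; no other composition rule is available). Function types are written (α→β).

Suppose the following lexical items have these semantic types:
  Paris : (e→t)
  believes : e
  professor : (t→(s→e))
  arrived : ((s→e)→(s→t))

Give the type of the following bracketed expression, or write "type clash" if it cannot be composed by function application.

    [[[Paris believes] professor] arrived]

(s→t)

[Paris believes]: (e→t) applied to e yields t.
[[Paris believes] professor]: (t→(s→e)) applied to t yields (s→e).
[[[Paris believes] professor] arrived]: ((s→e)→(s→t)) applied to (s→e) yields (s→t).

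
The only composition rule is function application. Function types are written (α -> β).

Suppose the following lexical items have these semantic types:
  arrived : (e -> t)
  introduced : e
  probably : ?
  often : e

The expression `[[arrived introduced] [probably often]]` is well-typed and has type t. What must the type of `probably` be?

For [[arrived introduced] [probably often]] to have type t with [arrived introduced] of type t, [probably often] must be the function: [probably often] : (t -> t).
For [probably often] to have type (t -> t) with often of type e, probably must be the function: probably : (e -> (t -> t)).

(e -> (t -> t))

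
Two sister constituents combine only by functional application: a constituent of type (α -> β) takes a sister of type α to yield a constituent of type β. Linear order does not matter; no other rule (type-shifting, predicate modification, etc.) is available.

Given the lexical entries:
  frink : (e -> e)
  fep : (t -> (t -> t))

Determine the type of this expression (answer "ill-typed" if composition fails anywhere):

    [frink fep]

[frink fep]: (e -> e) with (t -> (t -> t)) — neither is a function whose domain matches the other; composition fails here.

ill-typed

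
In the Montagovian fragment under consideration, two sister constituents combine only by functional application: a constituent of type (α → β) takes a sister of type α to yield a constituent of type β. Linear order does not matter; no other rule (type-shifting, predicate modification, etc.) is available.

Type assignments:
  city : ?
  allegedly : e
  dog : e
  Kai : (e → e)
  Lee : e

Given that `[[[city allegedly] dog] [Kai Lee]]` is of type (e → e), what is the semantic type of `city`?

(e → (e → (e → (e → e))))

For [[[city allegedly] dog] [Kai Lee]] to have type (e → e) with [Kai Lee] of type e, [[city allegedly] dog] must be the function: [[city allegedly] dog] : (e → (e → e)).
For [[city allegedly] dog] to have type (e → (e → e)) with dog of type e, [city allegedly] must be the function: [city allegedly] : (e → (e → (e → e))).
For [city allegedly] to have type (e → (e → (e → e))) with allegedly of type e, city must be the function: city : (e → (e → (e → (e → e)))).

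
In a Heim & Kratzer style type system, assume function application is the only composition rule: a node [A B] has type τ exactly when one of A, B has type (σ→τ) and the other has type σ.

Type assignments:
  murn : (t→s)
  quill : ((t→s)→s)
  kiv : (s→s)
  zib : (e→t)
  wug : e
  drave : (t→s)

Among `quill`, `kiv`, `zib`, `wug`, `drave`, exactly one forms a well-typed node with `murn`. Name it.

quill

quill — combines: quill : ((t→s)→s) takes murn : (t→s) as argument, giving s.
kiv : (s→s) — murn needs t; kiv needs s; neither fits.
zib : (e→t) — murn needs t; zib needs e; neither fits.
wug : e — murn needs t; wug needs nothing (atomic); neither fits.
drave : (t→s) — murn needs t; drave needs t; neither fits.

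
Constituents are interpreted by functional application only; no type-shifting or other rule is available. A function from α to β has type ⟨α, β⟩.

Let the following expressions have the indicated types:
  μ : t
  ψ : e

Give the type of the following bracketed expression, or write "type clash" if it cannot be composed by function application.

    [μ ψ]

type clash

[μ ψ]: t and e cannot combine by function application — type clash.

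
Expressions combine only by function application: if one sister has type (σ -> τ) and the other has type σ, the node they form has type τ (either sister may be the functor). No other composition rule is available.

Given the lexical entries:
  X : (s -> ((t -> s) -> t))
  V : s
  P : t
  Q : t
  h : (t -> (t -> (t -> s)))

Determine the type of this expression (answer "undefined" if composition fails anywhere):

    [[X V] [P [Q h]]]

t

[X V]: (s -> ((t -> s) -> t)) applied to s yields ((t -> s) -> t).
[Q h]: (t -> (t -> (t -> s))) applied to t yields (t -> (t -> s)).
[P [Q h]]: (t -> (t -> s)) applied to t yields (t -> s).
[[X V] [P [Q h]]]: ((t -> s) -> t) applied to (t -> s) yields t.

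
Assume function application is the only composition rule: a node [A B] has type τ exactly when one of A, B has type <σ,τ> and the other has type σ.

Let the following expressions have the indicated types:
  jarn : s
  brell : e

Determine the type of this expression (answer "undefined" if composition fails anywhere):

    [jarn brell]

undefined

[jarn brell]: s and e cannot combine by function application — type clash.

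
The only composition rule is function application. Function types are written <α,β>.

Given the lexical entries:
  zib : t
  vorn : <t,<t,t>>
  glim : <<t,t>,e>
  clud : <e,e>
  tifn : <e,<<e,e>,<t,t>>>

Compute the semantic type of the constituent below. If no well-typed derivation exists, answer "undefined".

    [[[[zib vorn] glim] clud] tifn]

<<e,e>,<t,t>>

At [zib vorn], vorn : <t,<t,t>> takes zib : t, giving <t,t>.
At [[zib vorn] glim], glim : <<t,t>,e> takes [zib vorn] : <t,t>, giving e.
At [[[zib vorn] glim] clud], clud : <e,e> takes [[zib vorn] glim] : e, giving e.
At [[[[zib vorn] glim] clud] tifn], tifn : <e,<<e,e>,<t,t>>> takes [[[zib vorn] glim] clud] : e, giving <<e,e>,<t,t>>.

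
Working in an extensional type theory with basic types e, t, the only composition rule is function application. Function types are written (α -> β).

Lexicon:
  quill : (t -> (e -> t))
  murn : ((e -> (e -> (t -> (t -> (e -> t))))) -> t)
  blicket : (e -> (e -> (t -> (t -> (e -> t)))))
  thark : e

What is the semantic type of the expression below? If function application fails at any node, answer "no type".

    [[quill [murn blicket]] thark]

[murn blicket]: murn is ((e -> (e -> (t -> (t -> (e -> t))))) -> t), blicket is (e -> (e -> (t -> (t -> (e -> t))))); result t.
[quill [murn blicket]]: quill is (t -> (e -> t)), [murn blicket] is t; result (e -> t).
[[quill [murn blicket]] thark]: [quill [murn blicket]] is (e -> t), thark is e; result t.

t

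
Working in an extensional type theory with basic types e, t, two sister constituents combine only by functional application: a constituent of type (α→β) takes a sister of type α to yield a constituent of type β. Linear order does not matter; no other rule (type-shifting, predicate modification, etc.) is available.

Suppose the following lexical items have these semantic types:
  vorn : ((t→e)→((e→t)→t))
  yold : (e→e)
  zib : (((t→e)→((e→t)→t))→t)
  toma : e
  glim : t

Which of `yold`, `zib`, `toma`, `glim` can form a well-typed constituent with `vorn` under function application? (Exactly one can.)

zib

yold : (e→e) — neither side's domain matches the other.
zib — combines: zib : (((t→e)→((e→t)→t))→t) takes vorn : ((t→e)→((e→t)→t)) as argument, giving t.
toma : e — neither side's domain matches the other.
glim : t — neither side's domain matches the other.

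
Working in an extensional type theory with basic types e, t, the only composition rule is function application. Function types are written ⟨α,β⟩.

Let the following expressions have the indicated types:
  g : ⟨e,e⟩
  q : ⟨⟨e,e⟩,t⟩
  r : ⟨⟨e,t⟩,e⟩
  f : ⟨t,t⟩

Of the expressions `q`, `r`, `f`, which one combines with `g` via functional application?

q — combines: q : ⟨⟨e,e⟩,t⟩ takes g : ⟨e,e⟩ as argument, giving t.
r : ⟨⟨e,t⟩,e⟩ — neither side's domain matches the other.
f : ⟨t,t⟩ — neither side's domain matches the other.

q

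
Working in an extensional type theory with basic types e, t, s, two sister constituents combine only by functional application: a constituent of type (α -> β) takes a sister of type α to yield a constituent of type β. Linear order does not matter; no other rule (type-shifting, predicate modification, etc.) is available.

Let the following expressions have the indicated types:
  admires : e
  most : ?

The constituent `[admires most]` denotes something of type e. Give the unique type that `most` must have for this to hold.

[admires most] must have type e. The sister admires has type e; that is not a function onto e, so most must be the functor, of type (e -> e).

(e -> e)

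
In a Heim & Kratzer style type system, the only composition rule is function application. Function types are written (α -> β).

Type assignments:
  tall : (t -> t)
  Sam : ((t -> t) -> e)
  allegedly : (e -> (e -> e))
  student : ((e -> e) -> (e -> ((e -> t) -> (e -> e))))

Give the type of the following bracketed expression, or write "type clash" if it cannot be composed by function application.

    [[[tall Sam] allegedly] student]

(e -> ((e -> t) -> (e -> e)))

[tall Sam] — Sam of type ((t -> t) -> e) combines with tall of type (t -> t): type e.
[[tall Sam] allegedly] — allegedly of type (e -> (e -> e)) combines with [tall Sam] of type e: type (e -> e).
[[[tall Sam] allegedly] student] — student of type ((e -> e) -> (e -> ((e -> t) -> (e -> e)))) combines with [[tall Sam] allegedly] of type (e -> e): type (e -> ((e -> t) -> (e -> e))).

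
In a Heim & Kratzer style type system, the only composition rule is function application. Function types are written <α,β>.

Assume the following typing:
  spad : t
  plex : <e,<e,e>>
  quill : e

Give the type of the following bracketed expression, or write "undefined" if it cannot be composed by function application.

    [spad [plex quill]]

undefined

[plex quill]: <e,<e,e>> applied to e yields <e,e>.
[spad [plex quill]]: t and <e,e> cannot combine by function application — type clash.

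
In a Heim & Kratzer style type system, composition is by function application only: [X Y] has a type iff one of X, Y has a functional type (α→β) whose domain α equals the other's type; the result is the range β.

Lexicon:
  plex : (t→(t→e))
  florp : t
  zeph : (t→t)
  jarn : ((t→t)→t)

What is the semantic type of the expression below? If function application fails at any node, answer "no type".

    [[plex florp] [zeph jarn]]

[plex florp]: functor plex : (t→(t→e)), argument florp : t; result (t→e).
[zeph jarn]: functor jarn : ((t→t)→t), argument zeph : (t→t); result t.
[[plex florp] [zeph jarn]]: functor [plex florp] : (t→e), argument [zeph jarn] : t; result e.

e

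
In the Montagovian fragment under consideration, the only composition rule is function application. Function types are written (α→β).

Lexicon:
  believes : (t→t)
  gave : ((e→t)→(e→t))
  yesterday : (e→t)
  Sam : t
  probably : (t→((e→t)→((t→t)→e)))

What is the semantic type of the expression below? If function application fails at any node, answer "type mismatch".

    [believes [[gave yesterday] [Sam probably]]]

[gave yesterday]: ((e→t)→(e→t)) applied to (e→t) yields (e→t).
[Sam probably]: (t→((e→t)→((t→t)→e))) applied to t yields ((e→t)→((t→t)→e)).
[[gave yesterday] [Sam probably]]: ((e→t)→((t→t)→e)) applied to (e→t) yields ((t→t)→e).
[believes [[gave yesterday] [Sam probably]]]: ((t→t)→e) applied to (t→t) yields e.

e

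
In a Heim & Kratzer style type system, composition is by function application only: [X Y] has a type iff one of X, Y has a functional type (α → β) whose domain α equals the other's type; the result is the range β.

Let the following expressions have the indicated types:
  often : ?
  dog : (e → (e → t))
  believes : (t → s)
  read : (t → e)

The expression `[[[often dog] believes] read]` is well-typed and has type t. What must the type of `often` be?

[[[often dog] believes] read] is required to be t. read : (t → e) cannot yield t as functor, so [[often dog] believes] : ((t → e) → t).
[[often dog] believes] is required to be ((t → e) → t). believes : (t → s) cannot yield ((t → e) → t) as functor, so [often dog] : ((t → s) → ((t → e) → t)).
[often dog] is required to be ((t → s) → ((t → e) → t)). dog : (e → (e → t)) cannot yield ((t → s) → ((t → e) → t)) as functor, so often : ((e → (e → t)) → ((t → s) → ((t → e) → t))).

((e → (e → t)) → ((t → s) → ((t → e) → t)))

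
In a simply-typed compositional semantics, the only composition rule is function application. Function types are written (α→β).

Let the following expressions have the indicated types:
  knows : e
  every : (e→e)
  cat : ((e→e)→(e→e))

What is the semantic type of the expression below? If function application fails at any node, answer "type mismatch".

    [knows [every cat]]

[every cat] — cat of type ((e→e)→(e→e)) combines with every of type (e→e): type (e→e).
[knows [every cat]] — [every cat] of type (e→e) combines with knows of type e: type e.

e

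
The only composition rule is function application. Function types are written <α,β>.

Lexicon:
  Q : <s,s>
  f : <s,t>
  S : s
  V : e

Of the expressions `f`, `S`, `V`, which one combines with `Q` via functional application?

S

f : <s,t> — neither side's domain matches the other.
S — combines: Q : <s,s> takes S : s as argument, giving s.
V : e — neither side's domain matches the other.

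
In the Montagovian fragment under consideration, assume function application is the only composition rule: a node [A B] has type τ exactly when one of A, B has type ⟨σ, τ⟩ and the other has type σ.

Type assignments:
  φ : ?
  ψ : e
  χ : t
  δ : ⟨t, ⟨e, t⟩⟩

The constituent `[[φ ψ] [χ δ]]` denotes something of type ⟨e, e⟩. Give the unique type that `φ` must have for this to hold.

⟨e, ⟨⟨e, t⟩, ⟨e, e⟩⟩⟩

[[φ ψ] [χ δ]] is required to be ⟨e, e⟩. [χ δ] : ⟨e, t⟩ cannot yield ⟨e, e⟩ as functor, so [φ ψ] : ⟨⟨e, t⟩, ⟨e, e⟩⟩.
[φ ψ] is required to be ⟨⟨e, t⟩, ⟨e, e⟩⟩. ψ : e cannot yield ⟨⟨e, t⟩, ⟨e, e⟩⟩ as functor, so φ : ⟨e, ⟨⟨e, t⟩, ⟨e, e⟩⟩⟩.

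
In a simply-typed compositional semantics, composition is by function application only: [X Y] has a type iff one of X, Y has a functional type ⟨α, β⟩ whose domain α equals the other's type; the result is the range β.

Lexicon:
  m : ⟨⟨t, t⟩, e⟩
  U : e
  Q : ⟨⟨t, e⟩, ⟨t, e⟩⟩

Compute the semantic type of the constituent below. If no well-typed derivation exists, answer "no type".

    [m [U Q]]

no type

At [U Q]: neither e nor ⟨⟨t, e⟩, ⟨t, e⟩⟩ can take the other as argument; the node is ill-typed.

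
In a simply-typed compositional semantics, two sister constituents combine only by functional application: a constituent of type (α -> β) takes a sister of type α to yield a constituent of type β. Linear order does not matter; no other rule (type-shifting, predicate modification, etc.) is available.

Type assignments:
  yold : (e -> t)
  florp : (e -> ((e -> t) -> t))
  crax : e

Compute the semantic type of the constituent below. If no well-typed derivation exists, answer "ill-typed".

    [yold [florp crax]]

[florp crax]: florp is (e -> ((e -> t) -> t)), crax is e; result ((e -> t) -> t).
[yold [florp crax]]: [florp crax] is ((e -> t) -> t), yold is (e -> t); result t.

t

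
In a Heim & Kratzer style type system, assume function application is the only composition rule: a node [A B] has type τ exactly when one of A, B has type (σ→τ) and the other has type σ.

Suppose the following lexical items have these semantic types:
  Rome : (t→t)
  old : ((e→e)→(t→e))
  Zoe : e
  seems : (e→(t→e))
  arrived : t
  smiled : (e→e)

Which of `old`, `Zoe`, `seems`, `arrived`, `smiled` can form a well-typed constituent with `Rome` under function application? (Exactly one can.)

arrived

old : ((e→e)→(t→e)) — does not combine with Rome.
Zoe : e — does not combine with Rome.
seems : (e→(t→e)) — does not combine with Rome.
arrived — combines: Rome : (t→t) takes arrived : t as argument, giving t.
smiled : (e→e) — does not combine with Rome.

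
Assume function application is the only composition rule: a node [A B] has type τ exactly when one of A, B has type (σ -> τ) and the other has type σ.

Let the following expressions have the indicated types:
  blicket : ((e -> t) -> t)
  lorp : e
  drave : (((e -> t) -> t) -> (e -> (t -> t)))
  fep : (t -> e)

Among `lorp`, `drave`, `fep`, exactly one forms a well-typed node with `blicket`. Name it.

drave

lorp : e — neither side's domain matches the other.
drave — combines: drave : (((e -> t) -> t) -> (e -> (t -> t))) takes blicket : ((e -> t) -> t) as argument, giving (e -> (t -> t)).
fep : (t -> e) — neither side's domain matches the other.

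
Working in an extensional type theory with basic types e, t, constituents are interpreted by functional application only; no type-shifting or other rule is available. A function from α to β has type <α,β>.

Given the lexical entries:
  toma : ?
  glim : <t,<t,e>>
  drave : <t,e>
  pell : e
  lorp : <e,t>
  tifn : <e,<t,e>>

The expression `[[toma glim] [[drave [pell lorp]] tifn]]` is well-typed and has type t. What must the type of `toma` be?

<<t,<t,e>>,<<t,e>,t>>

[[toma glim] [[drave [pell lorp]] tifn]] must have type t. The sister [[drave [pell lorp]] tifn] has type <t,e>; that is not a function onto t, so [toma glim] must be the functor, of type <<t,e>,t>.
[toma glim] must have type <<t,e>,t>. The sister glim has type <t,<t,e>>; that is not a function onto <<t,e>,t>, so toma must be the functor, of type <<t,<t,e>>,<<t,e>,t>>.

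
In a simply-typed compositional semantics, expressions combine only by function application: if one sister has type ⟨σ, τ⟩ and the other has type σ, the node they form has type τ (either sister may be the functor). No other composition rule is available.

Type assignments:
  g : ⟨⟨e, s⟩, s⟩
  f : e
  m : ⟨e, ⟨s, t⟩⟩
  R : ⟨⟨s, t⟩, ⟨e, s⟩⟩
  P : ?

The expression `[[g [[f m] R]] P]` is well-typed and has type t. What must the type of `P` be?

[[g [[f m] R]] P] is required to be t. [g [[f m] R]] : s cannot yield t as functor, so P : ⟨s, t⟩.

⟨s, t⟩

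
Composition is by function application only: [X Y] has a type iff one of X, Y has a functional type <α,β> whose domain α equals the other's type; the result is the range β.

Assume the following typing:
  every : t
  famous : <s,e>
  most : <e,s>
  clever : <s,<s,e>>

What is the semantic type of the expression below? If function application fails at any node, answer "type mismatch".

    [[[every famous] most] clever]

At [every famous]: neither t nor <s,e> can take the other as argument; the node is ill-typed.

type mismatch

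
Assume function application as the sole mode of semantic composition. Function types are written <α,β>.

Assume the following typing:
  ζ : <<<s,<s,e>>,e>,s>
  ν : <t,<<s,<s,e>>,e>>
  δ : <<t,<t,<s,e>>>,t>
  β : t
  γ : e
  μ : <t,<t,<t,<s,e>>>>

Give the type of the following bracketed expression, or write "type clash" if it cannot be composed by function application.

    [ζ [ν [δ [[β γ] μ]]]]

At [β γ]: neither t nor e can take the other as argument; the node is ill-typed.

type clash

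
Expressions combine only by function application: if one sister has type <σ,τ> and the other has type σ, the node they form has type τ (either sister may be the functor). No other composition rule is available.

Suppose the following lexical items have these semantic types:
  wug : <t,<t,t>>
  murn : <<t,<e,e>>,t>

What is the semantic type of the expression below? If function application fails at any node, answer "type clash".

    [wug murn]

type clash

At [wug murn]: neither <t,<t,t>> nor <<t,<e,e>>,t> can take the other as argument; the node is ill-typed.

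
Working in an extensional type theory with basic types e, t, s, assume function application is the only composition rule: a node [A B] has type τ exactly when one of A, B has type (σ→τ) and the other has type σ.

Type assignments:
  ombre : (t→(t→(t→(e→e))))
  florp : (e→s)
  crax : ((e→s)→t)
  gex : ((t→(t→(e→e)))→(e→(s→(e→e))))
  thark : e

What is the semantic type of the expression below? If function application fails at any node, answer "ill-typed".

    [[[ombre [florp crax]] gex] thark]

(s→(e→e))

[florp crax]: crax is ((e→s)→t), florp is (e→s); result t.
[ombre [florp crax]]: ombre is (t→(t→(t→(e→e)))), [florp crax] is t; result (t→(t→(e→e))).
[[ombre [florp crax]] gex]: gex is ((t→(t→(e→e)))→(e→(s→(e→e)))), [ombre [florp crax]] is (t→(t→(e→e))); result (e→(s→(e→e))).
[[[ombre [florp crax]] gex] thark]: [[ombre [florp crax]] gex] is (e→(s→(e→e))), thark is e; result (s→(e→e)).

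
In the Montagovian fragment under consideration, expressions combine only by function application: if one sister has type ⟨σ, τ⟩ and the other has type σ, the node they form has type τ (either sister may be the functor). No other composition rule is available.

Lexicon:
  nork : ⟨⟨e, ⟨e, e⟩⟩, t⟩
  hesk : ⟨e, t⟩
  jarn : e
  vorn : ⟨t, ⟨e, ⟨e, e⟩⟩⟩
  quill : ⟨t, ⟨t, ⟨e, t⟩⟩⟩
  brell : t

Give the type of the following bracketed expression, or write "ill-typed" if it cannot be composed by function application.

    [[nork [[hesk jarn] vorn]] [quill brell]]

⟨e, t⟩

[hesk jarn]: ⟨e, t⟩ applied to e yields t.
[[hesk jarn] vorn]: ⟨t, ⟨e, ⟨e, e⟩⟩⟩ applied to t yields ⟨e, ⟨e, e⟩⟩.
[nork [[hesk jarn] vorn]]: ⟨⟨e, ⟨e, e⟩⟩, t⟩ applied to ⟨e, ⟨e, e⟩⟩ yields t.
[quill brell]: ⟨t, ⟨t, ⟨e, t⟩⟩⟩ applied to t yields ⟨t, ⟨e, t⟩⟩.
[[nork [[hesk jarn] vorn]] [quill brell]]: ⟨t, ⟨e, t⟩⟩ applied to t yields ⟨e, t⟩.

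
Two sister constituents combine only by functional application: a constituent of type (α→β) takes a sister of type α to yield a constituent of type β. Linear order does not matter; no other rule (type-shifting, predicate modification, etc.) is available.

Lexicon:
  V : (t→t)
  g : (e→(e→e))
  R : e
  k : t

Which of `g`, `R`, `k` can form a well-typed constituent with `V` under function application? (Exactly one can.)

k

g : (e→(e→e)) — no; V wants t, and g wants e.
R : e — no; V wants t, and R wants nothing (atomic).
k — combines: V : (t→t) takes k : t as argument, giving t.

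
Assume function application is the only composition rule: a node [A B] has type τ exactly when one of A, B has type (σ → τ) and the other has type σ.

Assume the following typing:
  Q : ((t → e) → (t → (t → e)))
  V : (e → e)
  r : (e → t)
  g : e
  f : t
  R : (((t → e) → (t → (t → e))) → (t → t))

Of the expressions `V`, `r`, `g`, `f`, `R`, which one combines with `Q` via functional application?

R

V : (e → e) — neither side's domain matches the other.
r : (e → t) — neither side's domain matches the other.
g : e — neither side's domain matches the other.
f : t — neither side's domain matches the other.
R — combines: R : (((t → e) → (t → (t → e))) → (t → t)) takes Q : ((t → e) → (t → (t → e))) as argument, giving (t → t).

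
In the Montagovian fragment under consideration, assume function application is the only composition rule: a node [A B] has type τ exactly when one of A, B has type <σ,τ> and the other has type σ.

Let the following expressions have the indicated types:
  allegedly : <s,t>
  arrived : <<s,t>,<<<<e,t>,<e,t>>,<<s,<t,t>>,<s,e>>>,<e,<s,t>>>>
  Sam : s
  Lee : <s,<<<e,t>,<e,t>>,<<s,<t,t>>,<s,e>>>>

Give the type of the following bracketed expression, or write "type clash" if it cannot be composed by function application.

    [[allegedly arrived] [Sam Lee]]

<e,<s,t>>

[allegedly arrived] — arrived of type <<s,t>,<<<<e,t>,<e,t>>,<<s,<t,t>>,<s,e>>>,<e,<s,t>>>> combines with allegedly of type <s,t>: type <<<<e,t>,<e,t>>,<<s,<t,t>>,<s,e>>>,<e,<s,t>>>.
[Sam Lee] — Lee of type <s,<<<e,t>,<e,t>>,<<s,<t,t>>,<s,e>>>> combines with Sam of type s: type <<<e,t>,<e,t>>,<<s,<t,t>>,<s,e>>>.
[[allegedly arrived] [Sam Lee]] — [allegedly arrived] of type <<<<e,t>,<e,t>>,<<s,<t,t>>,<s,e>>>,<e,<s,t>>> combines with [Sam Lee] of type <<<e,t>,<e,t>>,<<s,<t,t>>,<s,e>>>: type <e,<s,t>>.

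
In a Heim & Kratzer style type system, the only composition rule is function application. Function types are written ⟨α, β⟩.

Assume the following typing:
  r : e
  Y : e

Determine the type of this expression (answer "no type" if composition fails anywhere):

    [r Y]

At [r Y]: neither e nor e can take the other as argument; the node is ill-typed.

no type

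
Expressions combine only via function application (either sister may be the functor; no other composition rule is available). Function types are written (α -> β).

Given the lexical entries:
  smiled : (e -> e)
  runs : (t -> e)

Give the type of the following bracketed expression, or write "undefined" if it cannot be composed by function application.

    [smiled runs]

[smiled runs]: (e -> e) and (t -> e) cannot combine by function application — type clash.

undefined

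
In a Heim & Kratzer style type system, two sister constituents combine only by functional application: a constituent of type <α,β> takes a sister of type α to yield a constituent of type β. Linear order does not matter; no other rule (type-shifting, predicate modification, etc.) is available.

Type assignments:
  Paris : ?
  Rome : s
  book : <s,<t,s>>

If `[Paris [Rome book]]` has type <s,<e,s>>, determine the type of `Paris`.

<<t,s>,<s,<e,s>>>

For [Paris [Rome book]] to have type <s,<e,s>> with [Rome book] of type <t,s>, Paris must be the function: Paris : <<t,s>,<s,<e,s>>>.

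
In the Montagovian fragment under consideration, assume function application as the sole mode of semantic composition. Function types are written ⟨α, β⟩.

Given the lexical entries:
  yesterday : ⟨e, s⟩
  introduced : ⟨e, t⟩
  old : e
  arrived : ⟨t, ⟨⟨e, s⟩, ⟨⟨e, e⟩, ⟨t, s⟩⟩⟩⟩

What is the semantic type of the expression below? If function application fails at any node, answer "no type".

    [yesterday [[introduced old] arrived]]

[introduced old] — introduced of type ⟨e, t⟩ combines with old of type e: type t.
[[introduced old] arrived] — arrived of type ⟨t, ⟨⟨e, s⟩, ⟨⟨e, e⟩, ⟨t, s⟩⟩⟩⟩ combines with [introduced old] of type t: type ⟨⟨e, s⟩, ⟨⟨e, e⟩, ⟨t, s⟩⟩⟩.
[yesterday [[introduced old] arrived]] — [[introduced old] arrived] of type ⟨⟨e, s⟩, ⟨⟨e, e⟩, ⟨t, s⟩⟩⟩ combines with yesterday of type ⟨e, s⟩: type ⟨⟨e, e⟩, ⟨t, s⟩⟩.

⟨⟨e, e⟩, ⟨t, s⟩⟩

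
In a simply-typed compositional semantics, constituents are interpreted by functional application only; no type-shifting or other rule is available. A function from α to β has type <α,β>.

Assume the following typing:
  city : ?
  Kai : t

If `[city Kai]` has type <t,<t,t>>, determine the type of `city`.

<t,<t,<t,t>>>

At [city Kai] (required: <t,<t,t>>): Kai is t, which is not a function with range <t,<t,t>>; hence city is the functor — type <t,<t,<t,t>>>.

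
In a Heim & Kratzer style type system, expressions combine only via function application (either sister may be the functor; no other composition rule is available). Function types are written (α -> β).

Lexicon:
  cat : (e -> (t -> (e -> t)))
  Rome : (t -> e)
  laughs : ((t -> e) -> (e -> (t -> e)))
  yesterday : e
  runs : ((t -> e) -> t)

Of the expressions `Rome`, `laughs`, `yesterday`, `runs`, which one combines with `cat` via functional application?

yesterday

Rome : (t -> e) — no; cat wants e, and Rome wants t.
laughs : ((t -> e) -> (e -> (t -> e))) — no; cat wants e, and laughs wants (t -> e).
yesterday — combines: cat : (e -> (t -> (e -> t))) takes yesterday : e as argument, giving (t -> (e -> t)).
runs : ((t -> e) -> t) — no; cat wants e, and runs wants (t -> e).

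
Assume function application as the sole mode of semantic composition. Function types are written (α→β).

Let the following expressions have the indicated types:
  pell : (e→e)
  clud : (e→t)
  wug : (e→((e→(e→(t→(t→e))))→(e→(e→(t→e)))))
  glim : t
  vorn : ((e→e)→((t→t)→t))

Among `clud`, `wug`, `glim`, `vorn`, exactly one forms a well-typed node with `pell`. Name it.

vorn

clud : (e→t) — no; pell wants e, and clud wants e.
wug : (e→((e→(e→(t→(t→e))))→(e→(e→(t→e))))) — no; pell wants e, and wug wants e.
glim : t — no; pell wants e, and glim wants nothing (atomic).
vorn — combines: vorn : ((e→e)→((t→t)→t)) takes pell : (e→e) as argument, giving ((t→t)→t).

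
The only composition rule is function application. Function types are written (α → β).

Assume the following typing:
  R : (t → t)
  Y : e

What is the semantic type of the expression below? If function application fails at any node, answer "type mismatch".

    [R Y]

type mismatch

[R Y]: (t → t) with e — neither is a function whose domain matches the other; composition fails here.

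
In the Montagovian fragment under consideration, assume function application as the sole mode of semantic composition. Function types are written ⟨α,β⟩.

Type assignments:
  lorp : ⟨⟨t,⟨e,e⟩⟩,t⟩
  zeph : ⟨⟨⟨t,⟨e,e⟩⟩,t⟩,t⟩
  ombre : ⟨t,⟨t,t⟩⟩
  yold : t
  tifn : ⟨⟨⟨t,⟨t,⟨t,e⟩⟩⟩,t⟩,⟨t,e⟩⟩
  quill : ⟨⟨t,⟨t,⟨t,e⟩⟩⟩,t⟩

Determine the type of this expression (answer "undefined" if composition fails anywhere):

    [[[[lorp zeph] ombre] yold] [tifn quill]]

[lorp zeph]: ⟨⟨⟨t,⟨e,e⟩⟩,t⟩,t⟩ applied to ⟨⟨t,⟨e,e⟩⟩,t⟩ yields t.
[[lorp zeph] ombre]: ⟨t,⟨t,t⟩⟩ applied to t yields ⟨t,t⟩.
[[[lorp zeph] ombre] yold]: ⟨t,t⟩ applied to t yields t.
[tifn quill]: ⟨⟨⟨t,⟨t,⟨t,e⟩⟩⟩,t⟩,⟨t,e⟩⟩ applied to ⟨⟨t,⟨t,⟨t,e⟩⟩⟩,t⟩ yields ⟨t,e⟩.
[[[[lorp zeph] ombre] yold] [tifn quill]]: ⟨t,e⟩ applied to t yields e.

e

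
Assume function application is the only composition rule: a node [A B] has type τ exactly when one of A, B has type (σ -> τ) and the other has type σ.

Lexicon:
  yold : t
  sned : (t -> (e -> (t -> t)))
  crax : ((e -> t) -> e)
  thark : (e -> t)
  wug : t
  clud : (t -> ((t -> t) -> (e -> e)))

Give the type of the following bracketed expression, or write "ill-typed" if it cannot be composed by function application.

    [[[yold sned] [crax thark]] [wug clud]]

At [yold sned], sned : (t -> (e -> (t -> t))) takes yold : t, giving (e -> (t -> t)).
At [crax thark], crax : ((e -> t) -> e) takes thark : (e -> t), giving e.
At [[yold sned] [crax thark]], [yold sned] : (e -> (t -> t)) takes [crax thark] : e, giving (t -> t).
At [wug clud], clud : (t -> ((t -> t) -> (e -> e))) takes wug : t, giving ((t -> t) -> (e -> e)).
At [[[yold sned] [crax thark]] [wug clud]], [wug clud] : ((t -> t) -> (e -> e)) takes [[yold sned] [crax thark]] : (t -> t), giving (e -> e).

(e -> e)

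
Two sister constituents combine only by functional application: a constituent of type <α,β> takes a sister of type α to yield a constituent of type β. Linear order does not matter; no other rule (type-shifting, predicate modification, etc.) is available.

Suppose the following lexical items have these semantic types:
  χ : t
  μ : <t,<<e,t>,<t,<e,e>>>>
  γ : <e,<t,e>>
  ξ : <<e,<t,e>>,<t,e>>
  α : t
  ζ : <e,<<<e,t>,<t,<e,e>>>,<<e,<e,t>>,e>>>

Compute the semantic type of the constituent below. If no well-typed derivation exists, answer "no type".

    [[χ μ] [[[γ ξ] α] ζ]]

[χ μ] — μ of type <t,<<e,t>,<t,<e,e>>>> combines with χ of type t: type <<e,t>,<t,<e,e>>>.
[γ ξ] — ξ of type <<e,<t,e>>,<t,e>> combines with γ of type <e,<t,e>>: type <t,e>.
[[γ ξ] α] — [γ ξ] of type <t,e> combines with α of type t: type e.
[[[γ ξ] α] ζ] — ζ of type <e,<<<e,t>,<t,<e,e>>>,<<e,<e,t>>,e>>> combines with [[γ ξ] α] of type e: type <<<e,t>,<t,<e,e>>>,<<e,<e,t>>,e>>.
[[χ μ] [[[γ ξ] α] ζ]] — [[[γ ξ] α] ζ] of type <<<e,t>,<t,<e,e>>>,<<e,<e,t>>,e>> combines with [χ μ] of type <<e,t>,<t,<e,e>>>: type <<e,<e,t>>,e>.

<<e,<e,t>>,e>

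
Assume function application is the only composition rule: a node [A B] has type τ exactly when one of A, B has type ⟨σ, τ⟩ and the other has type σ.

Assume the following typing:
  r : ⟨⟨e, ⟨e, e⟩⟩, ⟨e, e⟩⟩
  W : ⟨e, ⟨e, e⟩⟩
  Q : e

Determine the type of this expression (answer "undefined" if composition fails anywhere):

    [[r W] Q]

[r W]: r is ⟨⟨e, ⟨e, e⟩⟩, ⟨e, e⟩⟩, W is ⟨e, ⟨e, e⟩⟩; result ⟨e, e⟩.
[[r W] Q]: [r W] is ⟨e, e⟩, Q is e; result e.

e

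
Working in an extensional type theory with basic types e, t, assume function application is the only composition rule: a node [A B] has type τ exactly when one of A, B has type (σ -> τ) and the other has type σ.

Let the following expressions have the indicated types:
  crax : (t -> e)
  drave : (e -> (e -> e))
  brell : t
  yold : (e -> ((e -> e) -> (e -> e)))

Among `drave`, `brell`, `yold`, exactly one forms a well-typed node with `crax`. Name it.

drave : (e -> (e -> e)) — neither side's domain matches the other.
brell — combines: crax : (t -> e) takes brell : t as argument, giving e.
yold : (e -> ((e -> e) -> (e -> e))) — neither side's domain matches the other.

brell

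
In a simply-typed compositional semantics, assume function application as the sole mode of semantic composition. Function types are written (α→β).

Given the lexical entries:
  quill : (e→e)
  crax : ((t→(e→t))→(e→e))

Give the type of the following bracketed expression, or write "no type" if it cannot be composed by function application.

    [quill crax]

[quill crax]: (e→e) and ((t→(e→t))→(e→e)) cannot combine by function application — type clash.

no type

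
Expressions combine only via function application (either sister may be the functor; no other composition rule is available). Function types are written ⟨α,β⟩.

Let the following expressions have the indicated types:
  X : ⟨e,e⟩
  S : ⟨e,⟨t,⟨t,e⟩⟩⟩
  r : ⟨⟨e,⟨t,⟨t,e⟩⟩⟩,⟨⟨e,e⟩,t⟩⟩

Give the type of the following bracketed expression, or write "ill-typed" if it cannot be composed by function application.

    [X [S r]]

At [S r], r : ⟨⟨e,⟨t,⟨t,e⟩⟩⟩,⟨⟨e,e⟩,t⟩⟩ takes S : ⟨e,⟨t,⟨t,e⟩⟩⟩, giving ⟨⟨e,e⟩,t⟩.
At [X [S r]], [S r] : ⟨⟨e,e⟩,t⟩ takes X : ⟨e,e⟩, giving t.

t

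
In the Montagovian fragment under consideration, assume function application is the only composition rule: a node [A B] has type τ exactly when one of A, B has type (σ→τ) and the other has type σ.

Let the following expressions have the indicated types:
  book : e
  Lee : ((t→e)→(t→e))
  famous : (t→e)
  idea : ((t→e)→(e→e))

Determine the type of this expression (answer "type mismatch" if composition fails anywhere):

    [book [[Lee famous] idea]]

e

[Lee famous]: functor Lee : ((t→e)→(t→e)), argument famous : (t→e); result (t→e).
[[Lee famous] idea]: functor idea : ((t→e)→(e→e)), argument [Lee famous] : (t→e); result (e→e).
[book [[Lee famous] idea]]: functor [[Lee famous] idea] : (e→e), argument book : e; result e.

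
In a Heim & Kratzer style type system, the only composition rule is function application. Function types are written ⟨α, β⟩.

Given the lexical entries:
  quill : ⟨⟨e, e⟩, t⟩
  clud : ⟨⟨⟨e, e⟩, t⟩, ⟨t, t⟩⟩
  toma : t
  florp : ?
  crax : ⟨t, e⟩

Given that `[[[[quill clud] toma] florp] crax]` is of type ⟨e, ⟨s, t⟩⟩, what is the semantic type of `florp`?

For [[[[quill clud] toma] florp] crax] to have type ⟨e, ⟨s, t⟩⟩ with crax of type ⟨t, e⟩, [[[quill clud] toma] florp] must be the function: [[[quill clud] toma] florp] : ⟨⟨t, e⟩, ⟨e, ⟨s, t⟩⟩⟩.
For [[[quill clud] toma] florp] to have type ⟨⟨t, e⟩, ⟨e, ⟨s, t⟩⟩⟩ with [[quill clud] toma] of type t, florp must be the function: florp : ⟨t, ⟨⟨t, e⟩, ⟨e, ⟨s, t⟩⟩⟩⟩.

⟨t, ⟨⟨t, e⟩, ⟨e, ⟨s, t⟩⟩⟩⟩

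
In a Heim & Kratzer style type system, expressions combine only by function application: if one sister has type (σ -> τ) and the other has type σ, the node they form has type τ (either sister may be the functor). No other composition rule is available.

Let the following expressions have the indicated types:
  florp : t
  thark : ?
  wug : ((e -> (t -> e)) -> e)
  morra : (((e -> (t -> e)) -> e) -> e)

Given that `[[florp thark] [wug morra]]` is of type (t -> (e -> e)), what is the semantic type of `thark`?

[[florp thark] [wug morra]] is required to be (t -> (e -> e)). [wug morra] : e cannot yield (t -> (e -> e)) as functor, so [florp thark] : (e -> (t -> (e -> e))).
[florp thark] is required to be (e -> (t -> (e -> e))). florp : t cannot yield (e -> (t -> (e -> e))) as functor, so thark : (t -> (e -> (t -> (e -> e)))).

(t -> (e -> (t -> (e -> e))))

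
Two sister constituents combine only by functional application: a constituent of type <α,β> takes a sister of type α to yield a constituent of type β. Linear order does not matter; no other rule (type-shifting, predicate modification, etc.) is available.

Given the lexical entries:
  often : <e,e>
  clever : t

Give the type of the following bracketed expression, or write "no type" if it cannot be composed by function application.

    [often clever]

no type

At [often clever]: neither <e,e> nor t can take the other as argument; the node is ill-typed.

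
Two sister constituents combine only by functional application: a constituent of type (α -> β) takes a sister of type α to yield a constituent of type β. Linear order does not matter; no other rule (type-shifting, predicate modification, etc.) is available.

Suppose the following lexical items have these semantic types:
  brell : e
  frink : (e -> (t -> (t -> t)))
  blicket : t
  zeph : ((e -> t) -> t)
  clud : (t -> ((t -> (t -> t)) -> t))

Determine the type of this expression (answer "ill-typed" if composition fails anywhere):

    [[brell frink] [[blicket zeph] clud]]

ill-typed

[brell frink]: functor frink : (e -> (t -> (t -> t))), argument brell : e; result (t -> (t -> t)).
[blicket zeph]: t and ((e -> t) -> t) cannot combine by function application — type clash.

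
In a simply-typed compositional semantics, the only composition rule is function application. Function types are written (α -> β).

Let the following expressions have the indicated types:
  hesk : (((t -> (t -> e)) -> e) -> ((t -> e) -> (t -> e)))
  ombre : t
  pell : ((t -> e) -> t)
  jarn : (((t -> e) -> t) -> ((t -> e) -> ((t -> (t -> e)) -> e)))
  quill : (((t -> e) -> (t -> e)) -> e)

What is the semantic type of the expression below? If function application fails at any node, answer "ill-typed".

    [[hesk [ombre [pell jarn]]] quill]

At [pell jarn], jarn : (((t -> e) -> t) -> ((t -> e) -> ((t -> (t -> e)) -> e))) takes pell : ((t -> e) -> t), giving ((t -> e) -> ((t -> (t -> e)) -> e)).
[ombre [pell jarn]]: t with ((t -> e) -> ((t -> (t -> e)) -> e)) — neither is a function whose domain matches the other; composition fails here.

ill-typed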